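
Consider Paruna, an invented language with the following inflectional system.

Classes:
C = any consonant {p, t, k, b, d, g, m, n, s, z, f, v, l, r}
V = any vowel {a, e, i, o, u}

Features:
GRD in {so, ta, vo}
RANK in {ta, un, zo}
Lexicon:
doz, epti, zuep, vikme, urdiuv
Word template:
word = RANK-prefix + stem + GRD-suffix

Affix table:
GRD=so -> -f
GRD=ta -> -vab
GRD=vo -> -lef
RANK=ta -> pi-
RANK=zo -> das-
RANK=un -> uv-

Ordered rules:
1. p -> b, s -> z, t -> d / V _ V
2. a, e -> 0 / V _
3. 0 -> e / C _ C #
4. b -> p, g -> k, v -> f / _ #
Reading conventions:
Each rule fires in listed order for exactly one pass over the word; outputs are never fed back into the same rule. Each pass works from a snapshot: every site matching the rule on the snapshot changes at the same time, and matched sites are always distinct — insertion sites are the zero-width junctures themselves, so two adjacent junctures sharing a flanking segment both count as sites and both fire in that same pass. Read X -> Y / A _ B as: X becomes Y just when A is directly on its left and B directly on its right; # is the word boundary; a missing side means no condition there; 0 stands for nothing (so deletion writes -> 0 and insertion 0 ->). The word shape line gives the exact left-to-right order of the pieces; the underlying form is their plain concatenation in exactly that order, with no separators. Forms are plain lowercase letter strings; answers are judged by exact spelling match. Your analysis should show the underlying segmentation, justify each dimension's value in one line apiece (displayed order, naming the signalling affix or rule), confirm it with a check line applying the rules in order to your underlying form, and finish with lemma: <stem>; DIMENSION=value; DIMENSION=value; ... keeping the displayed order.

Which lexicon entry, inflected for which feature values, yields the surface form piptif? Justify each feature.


underlying: pi-epti-f
GRD=so - signalled by the affix -f
RANK=ta - signalled by the affix pi-
check: pieptif -> pieptif -> piptif -> piptif -> piptif
lemma: epti; GRD=so; RANK=ta


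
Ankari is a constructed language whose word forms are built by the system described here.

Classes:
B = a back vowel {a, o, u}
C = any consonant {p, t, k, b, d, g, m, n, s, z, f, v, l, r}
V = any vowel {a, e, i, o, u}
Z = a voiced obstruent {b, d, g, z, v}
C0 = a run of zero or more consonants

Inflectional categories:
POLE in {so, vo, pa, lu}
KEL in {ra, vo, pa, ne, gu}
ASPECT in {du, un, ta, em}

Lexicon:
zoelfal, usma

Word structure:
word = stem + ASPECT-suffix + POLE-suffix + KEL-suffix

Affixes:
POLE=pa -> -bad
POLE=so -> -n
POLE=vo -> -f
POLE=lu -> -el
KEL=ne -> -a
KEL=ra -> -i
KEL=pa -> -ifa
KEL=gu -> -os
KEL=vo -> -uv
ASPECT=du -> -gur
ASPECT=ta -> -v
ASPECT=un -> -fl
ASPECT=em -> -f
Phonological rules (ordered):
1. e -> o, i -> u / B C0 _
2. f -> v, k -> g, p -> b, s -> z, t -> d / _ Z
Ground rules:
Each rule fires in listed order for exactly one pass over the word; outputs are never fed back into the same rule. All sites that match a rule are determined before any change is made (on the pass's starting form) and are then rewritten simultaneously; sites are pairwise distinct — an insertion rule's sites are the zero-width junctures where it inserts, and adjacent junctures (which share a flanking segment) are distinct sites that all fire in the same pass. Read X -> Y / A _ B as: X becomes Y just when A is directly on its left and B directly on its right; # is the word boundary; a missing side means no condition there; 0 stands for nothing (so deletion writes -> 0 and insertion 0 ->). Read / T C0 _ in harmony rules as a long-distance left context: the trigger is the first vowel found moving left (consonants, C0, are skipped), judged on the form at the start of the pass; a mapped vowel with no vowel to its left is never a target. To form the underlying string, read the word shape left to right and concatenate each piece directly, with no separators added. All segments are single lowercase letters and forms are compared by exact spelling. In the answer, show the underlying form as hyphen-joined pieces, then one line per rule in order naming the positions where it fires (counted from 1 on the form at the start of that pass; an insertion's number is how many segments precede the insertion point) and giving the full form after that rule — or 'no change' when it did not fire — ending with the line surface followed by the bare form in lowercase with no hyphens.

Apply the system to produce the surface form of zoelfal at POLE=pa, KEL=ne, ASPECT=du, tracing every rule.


underlying: zoelfal-gur-bad-a
1. e -> o, i -> u / B C0 _: fires at position(s) 3: zoolfalgurbada
2. f -> v, k -> g, p -> b, s -> z, t -> d / _ Z: no change
surface: zoolfalgurbada


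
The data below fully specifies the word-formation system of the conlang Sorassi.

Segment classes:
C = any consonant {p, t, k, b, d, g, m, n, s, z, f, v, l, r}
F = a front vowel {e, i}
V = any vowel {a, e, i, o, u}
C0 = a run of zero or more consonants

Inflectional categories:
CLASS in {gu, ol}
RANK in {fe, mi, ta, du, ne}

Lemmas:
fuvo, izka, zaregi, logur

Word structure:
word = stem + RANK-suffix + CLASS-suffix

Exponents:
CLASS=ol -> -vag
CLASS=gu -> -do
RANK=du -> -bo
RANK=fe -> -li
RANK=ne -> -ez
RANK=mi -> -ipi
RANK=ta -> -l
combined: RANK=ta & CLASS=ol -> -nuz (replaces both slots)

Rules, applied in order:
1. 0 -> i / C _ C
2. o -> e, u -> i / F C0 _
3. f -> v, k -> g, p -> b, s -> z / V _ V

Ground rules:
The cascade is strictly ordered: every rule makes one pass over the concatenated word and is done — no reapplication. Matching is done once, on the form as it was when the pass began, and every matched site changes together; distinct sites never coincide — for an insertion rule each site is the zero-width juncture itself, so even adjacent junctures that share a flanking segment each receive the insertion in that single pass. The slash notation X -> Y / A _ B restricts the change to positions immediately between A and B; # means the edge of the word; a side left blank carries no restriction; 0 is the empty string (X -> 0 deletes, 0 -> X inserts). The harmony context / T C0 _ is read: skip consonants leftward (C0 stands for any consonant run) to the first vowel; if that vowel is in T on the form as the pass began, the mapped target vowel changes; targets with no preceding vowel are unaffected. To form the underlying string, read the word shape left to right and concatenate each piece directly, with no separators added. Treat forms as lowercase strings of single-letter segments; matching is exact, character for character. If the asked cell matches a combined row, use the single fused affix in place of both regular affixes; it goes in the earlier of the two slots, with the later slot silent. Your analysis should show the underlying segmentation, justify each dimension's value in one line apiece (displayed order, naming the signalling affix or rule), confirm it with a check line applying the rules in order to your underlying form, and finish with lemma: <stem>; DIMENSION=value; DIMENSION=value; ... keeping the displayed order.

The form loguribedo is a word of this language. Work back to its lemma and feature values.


underlying: logur-bo-do
CLASS=gu - signalled by the affix -do
RANK=du - signalled by the affix -bo
check: logurbodo -> loguribodo -> loguribedo -> loguribedo
lemma: logur; CLASS=gu; RANK=du


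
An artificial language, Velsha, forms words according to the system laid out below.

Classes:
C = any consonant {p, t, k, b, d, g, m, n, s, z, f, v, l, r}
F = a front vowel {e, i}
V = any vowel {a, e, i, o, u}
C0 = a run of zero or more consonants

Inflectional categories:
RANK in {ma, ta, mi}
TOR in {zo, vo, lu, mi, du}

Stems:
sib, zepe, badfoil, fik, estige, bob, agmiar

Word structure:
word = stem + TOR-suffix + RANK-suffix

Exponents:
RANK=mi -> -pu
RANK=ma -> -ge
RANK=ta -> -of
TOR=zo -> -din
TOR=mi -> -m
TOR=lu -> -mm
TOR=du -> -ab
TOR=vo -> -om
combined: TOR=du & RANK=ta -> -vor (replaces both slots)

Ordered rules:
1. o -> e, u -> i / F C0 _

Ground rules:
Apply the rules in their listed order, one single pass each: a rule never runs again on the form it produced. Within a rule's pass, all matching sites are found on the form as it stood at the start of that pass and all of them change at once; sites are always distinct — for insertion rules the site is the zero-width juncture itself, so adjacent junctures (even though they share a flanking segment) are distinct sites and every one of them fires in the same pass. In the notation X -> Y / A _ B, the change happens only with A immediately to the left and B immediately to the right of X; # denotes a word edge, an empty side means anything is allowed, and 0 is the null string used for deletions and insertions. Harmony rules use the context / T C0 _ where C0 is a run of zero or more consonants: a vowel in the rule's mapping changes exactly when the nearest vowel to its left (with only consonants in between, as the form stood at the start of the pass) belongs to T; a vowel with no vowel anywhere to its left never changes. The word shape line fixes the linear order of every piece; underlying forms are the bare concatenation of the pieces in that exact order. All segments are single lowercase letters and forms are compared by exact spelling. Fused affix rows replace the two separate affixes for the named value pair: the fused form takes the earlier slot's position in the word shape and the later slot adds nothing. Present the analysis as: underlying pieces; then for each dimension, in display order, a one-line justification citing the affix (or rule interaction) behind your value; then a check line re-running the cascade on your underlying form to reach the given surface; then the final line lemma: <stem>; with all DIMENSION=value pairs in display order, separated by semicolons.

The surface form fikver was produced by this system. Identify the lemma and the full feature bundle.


underlying: fik-vor
RANK=ta - signalled by the combined affix row
TOR=du - signalled by the combined affix row
check: fikvor -> fikver
lemma: fik; RANK=ta; TOR=du


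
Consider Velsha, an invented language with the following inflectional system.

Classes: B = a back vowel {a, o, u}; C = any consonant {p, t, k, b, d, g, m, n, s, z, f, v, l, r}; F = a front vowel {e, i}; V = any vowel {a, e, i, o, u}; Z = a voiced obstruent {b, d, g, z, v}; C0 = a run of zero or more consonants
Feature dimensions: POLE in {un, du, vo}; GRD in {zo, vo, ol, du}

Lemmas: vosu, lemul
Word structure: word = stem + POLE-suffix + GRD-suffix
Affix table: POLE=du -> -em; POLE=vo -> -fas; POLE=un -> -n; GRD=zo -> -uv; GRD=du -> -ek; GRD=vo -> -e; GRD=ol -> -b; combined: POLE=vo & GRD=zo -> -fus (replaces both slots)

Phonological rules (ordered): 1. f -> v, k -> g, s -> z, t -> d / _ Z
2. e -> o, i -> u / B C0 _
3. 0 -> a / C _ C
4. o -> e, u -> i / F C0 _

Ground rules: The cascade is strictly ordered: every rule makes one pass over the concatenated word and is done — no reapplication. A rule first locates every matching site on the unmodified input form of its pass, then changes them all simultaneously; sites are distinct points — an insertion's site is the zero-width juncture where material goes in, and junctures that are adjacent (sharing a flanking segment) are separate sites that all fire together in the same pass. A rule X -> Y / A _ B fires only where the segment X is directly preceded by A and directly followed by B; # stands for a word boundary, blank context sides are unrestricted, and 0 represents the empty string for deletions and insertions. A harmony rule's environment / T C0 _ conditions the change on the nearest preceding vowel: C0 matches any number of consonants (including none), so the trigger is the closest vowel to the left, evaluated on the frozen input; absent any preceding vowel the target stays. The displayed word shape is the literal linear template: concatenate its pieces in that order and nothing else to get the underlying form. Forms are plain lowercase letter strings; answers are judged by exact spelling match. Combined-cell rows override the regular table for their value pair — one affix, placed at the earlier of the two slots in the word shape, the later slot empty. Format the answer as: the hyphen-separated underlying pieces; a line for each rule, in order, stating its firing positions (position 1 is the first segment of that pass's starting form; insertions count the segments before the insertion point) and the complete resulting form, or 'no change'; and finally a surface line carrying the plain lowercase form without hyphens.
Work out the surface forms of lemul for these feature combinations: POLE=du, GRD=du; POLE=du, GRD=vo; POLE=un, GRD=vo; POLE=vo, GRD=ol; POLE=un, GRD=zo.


cell POLE=du, GRD=du:
underlying: lemul-em-ek
1. f -> v, k -> g, s -> z, t -> d / _ Z: no change
2. e -> o, i -> u / B C0 _: fires at position(s) 6: lemulomek
3. 0 -> a / C _ C: no change
4. o -> e, u -> i / F C0 _: fires at position(s) 4: lemilomek
surface: lemilomek

cell POLE=du, GRD=vo:
underlying: lemul-em-e
1. f -> v, k -> g, s -> z, t -> d / _ Z: no change
2. e -> o, i -> u / B C0 _: fires at position(s) 6: lemulome
3. 0 -> a / C _ C: no change
4. o -> e, u -> i / F C0 _: fires at position(s) 4: lemilome
surface: lemilome

cell POLE=un, GRD=vo:
underlying: lemul-n-e
1. f -> v, k -> g, s -> z, t -> d / _ Z: no change
2. e -> o, i -> u / B C0 _: fires at position(s) 7: lemulno
3. 0 -> a / C _ C: inserts after position(s) 5: lemulano
4. o -> e, u -> i / F C0 _: fires at position(s) 4: lemilano
surface: lemilano

cell POLE=vo, GRD=ol:
underlying: lemul-fas-b
1. f -> v, k -> g, s -> z, t -> d / _ Z: fires at position(s) 8: lemulfazb
2. e -> o, i -> u / B C0 _: no change
3. 0 -> a / C _ C: inserts after position(s) 5, 8: lemulafazab
4. o -> e, u -> i / F C0 _: fires at position(s) 4: lemilafazab
surface: lemilafazab

cell POLE=un, GRD=zo:
underlying: lemul-n-uv
1. f -> v, k -> g, s -> z, t -> d / _ Z: no change
2. e -> o, i -> u / B C0 _: no change
3. 0 -> a / C _ C: inserts after position(s) 5: lemulanuv
4. o -> e, u -> i / F C0 _: fires at position(s) 4: lemilanuv
surface: lemilanuv


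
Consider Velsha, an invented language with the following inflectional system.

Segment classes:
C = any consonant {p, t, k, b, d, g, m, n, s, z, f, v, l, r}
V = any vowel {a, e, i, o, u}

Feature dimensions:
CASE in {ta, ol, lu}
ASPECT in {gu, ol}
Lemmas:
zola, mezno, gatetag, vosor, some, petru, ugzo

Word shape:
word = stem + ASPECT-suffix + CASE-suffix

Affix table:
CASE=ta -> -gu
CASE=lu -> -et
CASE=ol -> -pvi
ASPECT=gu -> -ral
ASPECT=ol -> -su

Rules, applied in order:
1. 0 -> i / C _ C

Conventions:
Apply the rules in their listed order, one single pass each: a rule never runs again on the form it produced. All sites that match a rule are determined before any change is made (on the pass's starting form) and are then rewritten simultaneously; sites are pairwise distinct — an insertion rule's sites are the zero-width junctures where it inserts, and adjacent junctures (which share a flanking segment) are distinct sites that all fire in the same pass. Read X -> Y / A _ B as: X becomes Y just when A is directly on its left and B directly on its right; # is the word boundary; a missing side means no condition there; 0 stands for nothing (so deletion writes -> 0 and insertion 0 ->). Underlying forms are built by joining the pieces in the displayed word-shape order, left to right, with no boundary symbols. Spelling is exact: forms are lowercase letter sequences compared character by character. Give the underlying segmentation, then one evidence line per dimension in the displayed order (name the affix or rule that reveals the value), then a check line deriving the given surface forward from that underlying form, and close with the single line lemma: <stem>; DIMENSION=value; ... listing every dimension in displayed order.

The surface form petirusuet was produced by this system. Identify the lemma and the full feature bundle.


underlying: petru-su-et
CASE=lu - signalled by the affix -et
ASPECT=ol - signalled by the affix -su
check: petrusuet -> petirusuet
lemma: petru; CASE=lu; ASPECT=ol


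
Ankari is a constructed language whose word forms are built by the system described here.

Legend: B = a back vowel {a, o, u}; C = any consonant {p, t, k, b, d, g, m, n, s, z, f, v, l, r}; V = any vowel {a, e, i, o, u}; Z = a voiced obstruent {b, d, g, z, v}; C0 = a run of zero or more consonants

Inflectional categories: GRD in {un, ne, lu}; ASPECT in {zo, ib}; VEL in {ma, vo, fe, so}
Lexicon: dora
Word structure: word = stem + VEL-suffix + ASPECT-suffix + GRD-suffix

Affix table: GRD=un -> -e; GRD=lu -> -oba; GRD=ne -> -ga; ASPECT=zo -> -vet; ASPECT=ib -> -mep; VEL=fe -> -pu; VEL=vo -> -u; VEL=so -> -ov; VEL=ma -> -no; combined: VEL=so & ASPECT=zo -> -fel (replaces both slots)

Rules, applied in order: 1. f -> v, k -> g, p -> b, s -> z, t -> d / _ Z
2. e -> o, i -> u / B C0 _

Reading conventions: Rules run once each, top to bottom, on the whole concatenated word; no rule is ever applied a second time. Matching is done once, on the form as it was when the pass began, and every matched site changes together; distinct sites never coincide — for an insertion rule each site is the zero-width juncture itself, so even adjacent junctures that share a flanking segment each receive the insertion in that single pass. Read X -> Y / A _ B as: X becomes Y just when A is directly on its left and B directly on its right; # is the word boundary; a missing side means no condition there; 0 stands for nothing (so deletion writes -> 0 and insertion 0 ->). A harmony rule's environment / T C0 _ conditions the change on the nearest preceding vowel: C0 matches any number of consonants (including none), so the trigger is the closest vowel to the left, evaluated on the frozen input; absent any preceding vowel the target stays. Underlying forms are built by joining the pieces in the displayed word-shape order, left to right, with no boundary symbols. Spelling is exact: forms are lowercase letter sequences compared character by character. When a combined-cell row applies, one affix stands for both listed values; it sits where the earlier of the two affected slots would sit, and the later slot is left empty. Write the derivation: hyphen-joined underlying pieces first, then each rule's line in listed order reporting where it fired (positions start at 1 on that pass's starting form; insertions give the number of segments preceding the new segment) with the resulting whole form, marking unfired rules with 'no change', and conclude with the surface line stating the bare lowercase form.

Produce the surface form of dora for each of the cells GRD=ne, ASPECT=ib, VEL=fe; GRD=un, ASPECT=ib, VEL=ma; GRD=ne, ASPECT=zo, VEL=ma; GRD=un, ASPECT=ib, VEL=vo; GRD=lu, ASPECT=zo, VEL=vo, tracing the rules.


cell GRD=ne, ASPECT=ib, VEL=fe:
underlying: dora-pu-mep-ga
1. f -> v, k -> g, p -> b, s -> z, t -> d / _ Z: fires at position(s) 9: dorapumebga
2. e -> o, i -> u / B C0 _: fires at position(s) 8: dorapumobga
surface: dorapumobga

cell GRD=un, ASPECT=ib, VEL=ma:
underlying: dora-no-mep-e
1. f -> v, k -> g, p -> b, s -> z, t -> d / _ Z: no change
2. e -> o, i -> u / B C0 _: fires at position(s) 8: doranomope
surface: doranomope

cell GRD=ne, ASPECT=zo, VEL=ma:
underlying: dora-no-vet-ga
1. f -> v, k -> g, p -> b, s -> z, t -> d / _ Z: fires at position(s) 9: doranovedga
2. e -> o, i -> u / B C0 _: fires at position(s) 8: doranovodga
surface: doranovodga

cell GRD=un, ASPECT=ib, VEL=vo:
underlying: dora-u-mep-e
1. f -> v, k -> g, p -> b, s -> z, t -> d / _ Z: no change
2. e -> o, i -> u / B C0 _: fires at position(s) 7: doraumope
surface: doraumope

cell GRD=lu, ASPECT=zo, VEL=vo:
underlying: dora-u-vet-oba
1. f -> v, k -> g, p -> b, s -> z, t -> d / _ Z: no change
2. e -> o, i -> u / B C0 _: fires at position(s) 7: dorauvotoba
surface: dorauvotoba


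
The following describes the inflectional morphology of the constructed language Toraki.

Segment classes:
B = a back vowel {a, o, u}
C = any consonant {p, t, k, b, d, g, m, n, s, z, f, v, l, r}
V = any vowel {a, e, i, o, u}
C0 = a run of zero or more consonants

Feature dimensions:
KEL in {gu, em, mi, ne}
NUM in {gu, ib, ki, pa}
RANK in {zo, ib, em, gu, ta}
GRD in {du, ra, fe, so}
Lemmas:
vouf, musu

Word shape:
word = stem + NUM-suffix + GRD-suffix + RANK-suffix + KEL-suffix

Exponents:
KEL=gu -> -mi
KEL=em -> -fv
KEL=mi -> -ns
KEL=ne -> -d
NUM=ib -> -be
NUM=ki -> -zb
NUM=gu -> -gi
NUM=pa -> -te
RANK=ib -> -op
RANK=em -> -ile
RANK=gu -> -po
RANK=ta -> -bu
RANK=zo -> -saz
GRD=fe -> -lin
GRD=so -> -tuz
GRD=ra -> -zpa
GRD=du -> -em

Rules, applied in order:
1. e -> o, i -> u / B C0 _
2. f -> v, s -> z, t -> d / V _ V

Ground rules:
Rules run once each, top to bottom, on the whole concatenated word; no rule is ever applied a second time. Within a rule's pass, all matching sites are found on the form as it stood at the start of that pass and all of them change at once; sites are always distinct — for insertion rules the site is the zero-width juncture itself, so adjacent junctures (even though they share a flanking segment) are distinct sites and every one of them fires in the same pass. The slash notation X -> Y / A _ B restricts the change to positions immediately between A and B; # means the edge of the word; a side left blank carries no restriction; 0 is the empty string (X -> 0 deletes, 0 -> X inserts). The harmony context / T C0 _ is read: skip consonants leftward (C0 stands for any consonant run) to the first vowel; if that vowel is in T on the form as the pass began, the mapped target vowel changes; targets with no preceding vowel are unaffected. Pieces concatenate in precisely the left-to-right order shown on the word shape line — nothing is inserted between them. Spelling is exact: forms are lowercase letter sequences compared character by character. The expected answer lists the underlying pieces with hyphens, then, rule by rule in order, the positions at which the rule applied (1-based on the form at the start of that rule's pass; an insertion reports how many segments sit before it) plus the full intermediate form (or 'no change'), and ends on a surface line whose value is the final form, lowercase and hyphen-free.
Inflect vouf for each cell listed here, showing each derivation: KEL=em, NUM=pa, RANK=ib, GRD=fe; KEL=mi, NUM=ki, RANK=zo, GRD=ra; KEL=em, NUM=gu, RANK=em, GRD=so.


cell KEL=em, NUM=pa, RANK=ib, GRD=fe:
underlying: vouf-te-lin-op-fv
1. e -> o, i -> u / B C0 _: fires at position(s) 6: vouftolinopfv
2. f -> v, s -> z, t -> d / V _ V: no change
surface: vouftolinopfv

cell KEL=mi, NUM=ki, RANK=zo, GRD=ra:
underlying: vouf-zb-zpa-saz-ns
1. e -> o, i -> u / B C0 _: no change
2. f -> v, s -> z, t -> d / V _ V: fires at position(s) 10: voufzbzpazazns
surface: voufzbzpazazns

cell KEL=em, NUM=gu, RANK=em, GRD=so:
underlying: vouf-gi-tuz-ile-fv
1. e -> o, i -> u / B C0 _: fires at position(s) 6, 10: voufgutuzulefv
2. f -> v, s -> z, t -> d / V _ V: fires at position(s) 7: voufguduzulefv
surface: voufguduzulefv


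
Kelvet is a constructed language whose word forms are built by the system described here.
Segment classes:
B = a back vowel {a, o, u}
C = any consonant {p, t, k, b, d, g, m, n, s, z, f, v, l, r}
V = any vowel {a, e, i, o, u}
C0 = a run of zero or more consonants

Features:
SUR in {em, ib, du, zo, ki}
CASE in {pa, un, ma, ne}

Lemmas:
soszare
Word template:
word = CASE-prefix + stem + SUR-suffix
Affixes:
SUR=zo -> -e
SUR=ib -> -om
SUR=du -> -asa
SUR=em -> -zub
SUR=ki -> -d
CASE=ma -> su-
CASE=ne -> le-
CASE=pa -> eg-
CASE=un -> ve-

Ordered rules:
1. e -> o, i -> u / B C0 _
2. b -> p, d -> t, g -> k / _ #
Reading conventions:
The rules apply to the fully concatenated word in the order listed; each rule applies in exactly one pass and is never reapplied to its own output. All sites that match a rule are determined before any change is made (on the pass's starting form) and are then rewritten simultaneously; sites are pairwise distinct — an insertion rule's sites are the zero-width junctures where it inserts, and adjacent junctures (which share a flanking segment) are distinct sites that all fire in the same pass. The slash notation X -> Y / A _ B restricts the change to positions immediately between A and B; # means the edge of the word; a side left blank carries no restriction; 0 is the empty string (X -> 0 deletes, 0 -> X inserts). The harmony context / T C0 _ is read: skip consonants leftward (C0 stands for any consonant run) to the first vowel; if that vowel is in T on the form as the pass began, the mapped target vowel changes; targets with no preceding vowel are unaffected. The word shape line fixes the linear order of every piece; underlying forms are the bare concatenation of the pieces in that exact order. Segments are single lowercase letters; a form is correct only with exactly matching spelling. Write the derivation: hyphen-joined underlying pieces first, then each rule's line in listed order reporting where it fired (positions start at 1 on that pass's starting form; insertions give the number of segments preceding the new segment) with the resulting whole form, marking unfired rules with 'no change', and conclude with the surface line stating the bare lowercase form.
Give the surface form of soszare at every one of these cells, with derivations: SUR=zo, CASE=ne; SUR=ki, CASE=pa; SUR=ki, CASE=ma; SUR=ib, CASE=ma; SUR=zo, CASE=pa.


cell SUR=zo, CASE=ne:
underlying: le-soszare-e
1. e -> o, i -> u / B C0 _: fires at position(s) 9: lesoszaroe
2. b -> p, d -> t, g -> k / _ #: no change
surface: lesoszaroe

cell SUR=ki, CASE=pa:
underlying: eg-soszare-d
1. e -> o, i -> u / B C0 _: fires at position(s) 9: egsoszarod
2. b -> p, d -> t, g -> k / _ #: fires at position(s) 10: egsoszarot
surface: egsoszarot

cell SUR=ki, CASE=ma:
underlying: su-soszare-d
1. e -> o, i -> u / B C0 _: fires at position(s) 9: susoszarod
2. b -> p, d -> t, g -> k / _ #: fires at position(s) 10: susoszarot
surface: susoszarot

cell SUR=ib, CASE=ma:
underlying: su-soszare-om
1. e -> o, i -> u / B C0 _: fires at position(s) 9: susoszaroom
2. b -> p, d -> t, g -> k / _ #: no change
surface: susoszaroom

cell SUR=zo, CASE=pa:
underlying: eg-soszare-e
1. e -> o, i -> u / B C0 _: fires at position(s) 9: egsoszaroe
2. b -> p, d -> t, g -> k / _ #: no change
surface: egsoszaroe


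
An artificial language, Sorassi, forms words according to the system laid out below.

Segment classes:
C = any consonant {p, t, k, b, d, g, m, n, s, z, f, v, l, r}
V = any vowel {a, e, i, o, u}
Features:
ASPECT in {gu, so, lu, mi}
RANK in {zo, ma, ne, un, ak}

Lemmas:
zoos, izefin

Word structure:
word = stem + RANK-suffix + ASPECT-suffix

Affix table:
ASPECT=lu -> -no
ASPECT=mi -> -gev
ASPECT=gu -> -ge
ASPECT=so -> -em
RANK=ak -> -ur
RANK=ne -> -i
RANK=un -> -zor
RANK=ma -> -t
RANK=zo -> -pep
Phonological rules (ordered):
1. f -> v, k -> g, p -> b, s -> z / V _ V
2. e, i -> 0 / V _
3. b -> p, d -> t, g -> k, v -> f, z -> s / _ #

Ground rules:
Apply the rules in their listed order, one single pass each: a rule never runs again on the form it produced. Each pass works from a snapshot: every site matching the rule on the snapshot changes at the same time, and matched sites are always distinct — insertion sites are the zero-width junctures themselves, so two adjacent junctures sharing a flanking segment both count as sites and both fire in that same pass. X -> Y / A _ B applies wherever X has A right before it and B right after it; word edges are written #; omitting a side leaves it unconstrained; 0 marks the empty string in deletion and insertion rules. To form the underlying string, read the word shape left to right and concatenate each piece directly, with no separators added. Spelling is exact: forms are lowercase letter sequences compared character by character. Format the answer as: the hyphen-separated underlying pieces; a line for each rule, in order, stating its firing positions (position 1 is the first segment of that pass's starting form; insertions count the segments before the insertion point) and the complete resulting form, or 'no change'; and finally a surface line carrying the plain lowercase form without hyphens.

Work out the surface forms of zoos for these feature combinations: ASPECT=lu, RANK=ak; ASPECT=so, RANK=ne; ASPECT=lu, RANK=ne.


cell ASPECT=lu, RANK=ak:
underlying: zoos-ur-no
1. f -> v, k -> g, p -> b, s -> z / V _ V: fires at position(s) 4: zoozurno
2. e, i -> 0 / V _: no change
3. b -> p, d -> t, g -> k, v -> f, z -> s / _ #: no change
surface: zoozurno

cell ASPECT=so, RANK=ne:
underlying: zoos-i-em
1. f -> v, k -> g, p -> b, s -> z / V _ V: fires at position(s) 4: zooziem
2. e, i -> 0 / V _: fires at position(s) 6: zoozim
3. b -> p, d -> t, g -> k, v -> f, z -> s / _ #: no change
surface: zoozim

cell ASPECT=lu, RANK=ne:
underlying: zoos-i-no
1. f -> v, k -> g, p -> b, s -> z / V _ V: fires at position(s) 4: zoozino
2. e, i -> 0 / V _: no change
3. b -> p, d -> t, g -> k, v -> f, z -> s / _ #: no change
surface: zoozino


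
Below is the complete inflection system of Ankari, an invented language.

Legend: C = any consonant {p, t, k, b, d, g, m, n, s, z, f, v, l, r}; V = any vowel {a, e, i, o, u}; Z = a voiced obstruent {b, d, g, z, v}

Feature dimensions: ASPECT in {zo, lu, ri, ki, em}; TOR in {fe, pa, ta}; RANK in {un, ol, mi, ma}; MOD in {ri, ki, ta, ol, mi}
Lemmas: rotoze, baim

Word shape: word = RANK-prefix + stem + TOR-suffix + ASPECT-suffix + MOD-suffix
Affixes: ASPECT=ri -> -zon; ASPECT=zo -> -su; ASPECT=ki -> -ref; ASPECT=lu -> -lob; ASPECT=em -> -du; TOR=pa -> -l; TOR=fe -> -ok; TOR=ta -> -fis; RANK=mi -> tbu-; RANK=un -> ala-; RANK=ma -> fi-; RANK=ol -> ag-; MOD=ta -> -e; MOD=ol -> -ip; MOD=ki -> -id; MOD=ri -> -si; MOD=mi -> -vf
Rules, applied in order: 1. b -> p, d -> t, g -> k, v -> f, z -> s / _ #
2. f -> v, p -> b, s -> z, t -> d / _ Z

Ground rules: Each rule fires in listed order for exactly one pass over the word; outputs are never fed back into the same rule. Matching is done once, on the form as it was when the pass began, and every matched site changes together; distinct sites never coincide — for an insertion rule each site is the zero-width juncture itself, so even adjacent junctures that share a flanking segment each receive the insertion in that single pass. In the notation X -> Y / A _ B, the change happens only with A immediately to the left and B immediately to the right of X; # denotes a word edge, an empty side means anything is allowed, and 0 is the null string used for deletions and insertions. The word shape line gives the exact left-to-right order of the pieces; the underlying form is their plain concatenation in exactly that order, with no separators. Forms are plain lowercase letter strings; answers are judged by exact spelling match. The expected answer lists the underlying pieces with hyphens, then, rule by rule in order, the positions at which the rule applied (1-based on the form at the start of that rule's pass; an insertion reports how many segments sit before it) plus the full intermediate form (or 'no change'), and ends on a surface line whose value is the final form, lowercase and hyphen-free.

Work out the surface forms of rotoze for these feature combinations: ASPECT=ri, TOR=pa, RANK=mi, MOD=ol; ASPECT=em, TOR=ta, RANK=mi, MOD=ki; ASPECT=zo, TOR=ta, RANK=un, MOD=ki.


cell ASPECT=ri, TOR=pa, RANK=mi, MOD=ol:
underlying: tbu-rotoze-l-zon-ip
1. b -> p, d -> t, g -> k, v -> f, z -> s / _ #: no change
2. f -> v, p -> b, s -> z, t -> d / _ Z: fires at position(s) 1: dburotozelzonip
surface: dburotozelzonip

cell ASPECT=em, TOR=ta, RANK=mi, MOD=ki:
underlying: tbu-rotoze-fis-du-id
1. b -> p, d -> t, g -> k, v -> f, z -> s / _ #: fires at position(s) 16: tburotozefisduit
2. f -> v, p -> b, s -> z, t -> d / _ Z: fires at position(s) 1, 12: dburotozefizduit
surface: dburotozefizduit

cell ASPECT=zo, TOR=ta, RANK=un, MOD=ki:
underlying: ala-rotoze-fis-su-id
1. b -> p, d -> t, g -> k, v -> f, z -> s / _ #: fires at position(s) 16: alarotozefissuit
2. f -> v, p -> b, s -> z, t -> d / _ Z: no change
surface: alarotozefissuit


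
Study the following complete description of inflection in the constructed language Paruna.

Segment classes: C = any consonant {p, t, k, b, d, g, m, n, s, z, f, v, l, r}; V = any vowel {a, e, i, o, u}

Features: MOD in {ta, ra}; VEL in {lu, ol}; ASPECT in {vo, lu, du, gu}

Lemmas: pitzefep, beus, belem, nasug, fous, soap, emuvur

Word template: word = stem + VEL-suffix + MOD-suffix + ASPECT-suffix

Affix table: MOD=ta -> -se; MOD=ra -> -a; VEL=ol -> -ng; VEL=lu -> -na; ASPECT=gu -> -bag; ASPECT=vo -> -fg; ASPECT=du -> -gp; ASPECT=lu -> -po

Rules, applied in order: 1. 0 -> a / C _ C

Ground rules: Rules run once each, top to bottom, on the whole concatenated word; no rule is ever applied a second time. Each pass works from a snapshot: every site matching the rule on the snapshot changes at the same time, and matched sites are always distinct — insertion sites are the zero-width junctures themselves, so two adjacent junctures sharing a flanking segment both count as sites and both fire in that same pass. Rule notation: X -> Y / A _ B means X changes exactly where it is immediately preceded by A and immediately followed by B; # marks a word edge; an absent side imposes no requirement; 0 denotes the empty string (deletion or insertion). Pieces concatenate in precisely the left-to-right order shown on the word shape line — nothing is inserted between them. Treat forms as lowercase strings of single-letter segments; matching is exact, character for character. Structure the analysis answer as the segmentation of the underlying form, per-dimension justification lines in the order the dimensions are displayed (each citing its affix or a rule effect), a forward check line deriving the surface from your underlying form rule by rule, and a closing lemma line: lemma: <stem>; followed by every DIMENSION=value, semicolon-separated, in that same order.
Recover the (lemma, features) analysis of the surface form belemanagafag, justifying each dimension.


underlying: belem-ng-a-fg
MOD=ra - signalled by the affix -a
VEL=ol - signalled by the affix -ng
ASPECT=vo - signalled by the affix -fg
check: belemngafg -> belemanagafag
lemma: belem; MOD=ra; VEL=ol; ASPECT=vo


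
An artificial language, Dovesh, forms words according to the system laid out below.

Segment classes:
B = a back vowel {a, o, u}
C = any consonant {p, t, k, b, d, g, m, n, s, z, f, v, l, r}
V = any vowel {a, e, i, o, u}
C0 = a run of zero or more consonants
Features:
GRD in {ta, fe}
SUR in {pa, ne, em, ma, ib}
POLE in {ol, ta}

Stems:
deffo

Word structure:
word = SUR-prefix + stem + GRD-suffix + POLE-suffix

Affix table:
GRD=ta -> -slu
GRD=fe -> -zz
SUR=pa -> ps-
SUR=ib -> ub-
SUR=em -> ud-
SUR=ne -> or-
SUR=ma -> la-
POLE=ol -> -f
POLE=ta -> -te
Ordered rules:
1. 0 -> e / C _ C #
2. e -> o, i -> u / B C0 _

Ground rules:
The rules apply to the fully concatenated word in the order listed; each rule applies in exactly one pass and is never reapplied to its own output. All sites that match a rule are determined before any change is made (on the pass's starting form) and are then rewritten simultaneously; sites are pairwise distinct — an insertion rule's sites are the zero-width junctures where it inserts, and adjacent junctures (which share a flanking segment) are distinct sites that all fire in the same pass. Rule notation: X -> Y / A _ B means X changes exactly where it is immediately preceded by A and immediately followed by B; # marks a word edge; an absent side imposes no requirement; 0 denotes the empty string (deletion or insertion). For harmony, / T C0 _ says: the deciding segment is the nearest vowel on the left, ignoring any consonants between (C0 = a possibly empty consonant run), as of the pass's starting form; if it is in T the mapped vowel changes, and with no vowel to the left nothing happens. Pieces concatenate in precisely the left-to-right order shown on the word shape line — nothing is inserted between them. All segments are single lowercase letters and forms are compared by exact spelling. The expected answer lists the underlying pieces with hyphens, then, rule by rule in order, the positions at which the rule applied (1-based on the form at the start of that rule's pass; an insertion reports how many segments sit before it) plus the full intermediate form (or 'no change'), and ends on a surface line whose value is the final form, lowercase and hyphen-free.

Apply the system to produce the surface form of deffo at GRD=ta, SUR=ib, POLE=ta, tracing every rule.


underlying: ub-deffo-slu-te
1. 0 -> e / C _ C #: no change
2. e -> o, i -> u / B C0 _: fires at position(s) 4, 12: ubdoffosluto
surface: ubdoffosluto


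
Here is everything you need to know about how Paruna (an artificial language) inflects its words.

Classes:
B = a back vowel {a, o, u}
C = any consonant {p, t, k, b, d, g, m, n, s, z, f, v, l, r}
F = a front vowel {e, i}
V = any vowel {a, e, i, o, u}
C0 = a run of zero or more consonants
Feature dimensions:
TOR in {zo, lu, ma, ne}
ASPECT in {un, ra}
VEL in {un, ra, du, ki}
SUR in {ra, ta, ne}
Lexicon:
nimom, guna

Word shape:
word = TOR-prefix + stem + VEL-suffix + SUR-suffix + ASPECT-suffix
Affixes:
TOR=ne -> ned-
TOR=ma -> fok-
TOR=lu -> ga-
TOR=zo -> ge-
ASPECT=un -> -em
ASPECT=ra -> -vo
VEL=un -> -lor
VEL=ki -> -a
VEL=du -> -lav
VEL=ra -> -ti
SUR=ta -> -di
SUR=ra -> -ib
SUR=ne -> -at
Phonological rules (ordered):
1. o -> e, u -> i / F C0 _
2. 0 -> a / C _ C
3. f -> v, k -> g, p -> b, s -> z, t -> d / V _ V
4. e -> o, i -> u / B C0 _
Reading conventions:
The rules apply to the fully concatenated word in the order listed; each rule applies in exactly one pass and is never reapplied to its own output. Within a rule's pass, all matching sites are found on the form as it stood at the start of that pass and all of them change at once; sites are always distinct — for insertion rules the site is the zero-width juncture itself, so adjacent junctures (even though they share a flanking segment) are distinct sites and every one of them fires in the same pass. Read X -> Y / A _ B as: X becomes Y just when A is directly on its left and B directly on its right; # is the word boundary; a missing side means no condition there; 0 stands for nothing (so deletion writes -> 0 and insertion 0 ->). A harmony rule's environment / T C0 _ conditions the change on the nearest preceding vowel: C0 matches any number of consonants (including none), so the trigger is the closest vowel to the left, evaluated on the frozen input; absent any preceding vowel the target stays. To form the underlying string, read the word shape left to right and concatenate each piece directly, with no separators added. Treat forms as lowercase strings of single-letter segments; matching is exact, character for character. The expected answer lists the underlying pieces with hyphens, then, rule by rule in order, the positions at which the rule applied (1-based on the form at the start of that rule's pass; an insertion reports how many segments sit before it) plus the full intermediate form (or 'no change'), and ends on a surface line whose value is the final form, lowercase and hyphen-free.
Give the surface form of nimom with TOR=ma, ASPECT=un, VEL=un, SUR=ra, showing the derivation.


underlying: fok-nimom-lor-ib-em
1. o -> e, u -> i / F C0 _: fires at position(s) 7: foknimemloribem
2. 0 -> a / C _ C: inserts after position(s) 3, 8: fokanimemaloribem
3. f -> v, k -> g, p -> b, s -> z, t -> d / V _ V: fires at position(s) 3: foganimemaloribem
4. e -> o, i -> u / B C0 _: fires at position(s) 6, 14: foganumemalorubem
surface: foganumemalorubem


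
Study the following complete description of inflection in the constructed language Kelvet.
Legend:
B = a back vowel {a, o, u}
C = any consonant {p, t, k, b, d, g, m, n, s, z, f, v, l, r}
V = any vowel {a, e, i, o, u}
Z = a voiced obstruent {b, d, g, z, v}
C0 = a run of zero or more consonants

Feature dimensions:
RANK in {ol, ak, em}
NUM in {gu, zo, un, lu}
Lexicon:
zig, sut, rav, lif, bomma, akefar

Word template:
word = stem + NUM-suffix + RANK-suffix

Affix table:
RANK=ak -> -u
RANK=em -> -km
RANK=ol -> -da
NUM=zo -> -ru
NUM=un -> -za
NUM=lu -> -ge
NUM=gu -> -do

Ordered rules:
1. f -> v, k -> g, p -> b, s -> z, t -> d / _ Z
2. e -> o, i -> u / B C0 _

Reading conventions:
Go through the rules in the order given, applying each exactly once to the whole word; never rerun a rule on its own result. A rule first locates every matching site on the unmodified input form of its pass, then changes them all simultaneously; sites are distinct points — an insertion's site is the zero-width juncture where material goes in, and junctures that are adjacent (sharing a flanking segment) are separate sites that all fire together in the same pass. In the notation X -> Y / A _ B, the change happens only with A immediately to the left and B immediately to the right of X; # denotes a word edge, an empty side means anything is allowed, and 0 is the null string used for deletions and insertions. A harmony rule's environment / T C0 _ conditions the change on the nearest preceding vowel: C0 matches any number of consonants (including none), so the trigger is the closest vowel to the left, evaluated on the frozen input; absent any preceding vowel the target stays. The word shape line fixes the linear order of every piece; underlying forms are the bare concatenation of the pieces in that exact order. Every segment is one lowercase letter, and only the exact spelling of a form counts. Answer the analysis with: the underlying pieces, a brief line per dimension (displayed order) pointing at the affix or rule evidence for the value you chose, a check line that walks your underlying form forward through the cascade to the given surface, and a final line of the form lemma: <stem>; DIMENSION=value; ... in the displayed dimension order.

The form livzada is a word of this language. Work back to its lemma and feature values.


underlying: lif-za-da
RANK=ol - signalled by the affix -da
NUM=un - signalled by the affix -za
check: lifzada -> livzada -> livzada
lemma: lif; RANK=ol; NUM=un
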